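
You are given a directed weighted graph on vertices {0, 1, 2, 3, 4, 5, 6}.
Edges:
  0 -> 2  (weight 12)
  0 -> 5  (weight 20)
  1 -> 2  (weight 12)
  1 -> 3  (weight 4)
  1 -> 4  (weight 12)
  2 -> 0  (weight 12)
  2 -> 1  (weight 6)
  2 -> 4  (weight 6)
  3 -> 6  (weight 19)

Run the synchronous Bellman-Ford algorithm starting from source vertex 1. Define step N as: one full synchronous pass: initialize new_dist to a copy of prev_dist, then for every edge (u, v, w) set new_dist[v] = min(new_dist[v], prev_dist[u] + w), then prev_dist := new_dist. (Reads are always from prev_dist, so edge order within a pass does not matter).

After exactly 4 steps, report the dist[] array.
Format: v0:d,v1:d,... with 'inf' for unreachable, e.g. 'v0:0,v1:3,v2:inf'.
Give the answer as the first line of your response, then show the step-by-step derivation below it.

v0:24,v1:0,v2:12,v3:4,v4:12,v5:44,v6:23

step 1: dist = v0:inf,v1:0,v2:12,v3:4,v4:12,v5:inf,v6:inf
step 2: dist = v0:24,v1:0,v2:12,v3:4,v4:12,v5:inf,v6:23
step 3: dist = v0:24,v1:0,v2:12,v3:4,v4:12,v5:44,v6:23
step 4: dist = v0:24,v1:0,v2:12,v3:4,v4:12,v5:44,v6:23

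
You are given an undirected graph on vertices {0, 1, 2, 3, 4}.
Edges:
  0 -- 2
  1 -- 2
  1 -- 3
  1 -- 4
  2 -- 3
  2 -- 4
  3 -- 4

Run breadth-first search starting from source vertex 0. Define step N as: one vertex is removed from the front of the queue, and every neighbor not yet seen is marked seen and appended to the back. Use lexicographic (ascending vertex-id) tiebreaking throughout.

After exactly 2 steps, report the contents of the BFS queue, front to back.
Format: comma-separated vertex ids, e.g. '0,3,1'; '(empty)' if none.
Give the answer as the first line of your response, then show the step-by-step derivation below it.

1,3,4

step 1: dequeue 0; queue=[2]; order=0
step 2: dequeue 2; queue=[1,3,4]; order=0,2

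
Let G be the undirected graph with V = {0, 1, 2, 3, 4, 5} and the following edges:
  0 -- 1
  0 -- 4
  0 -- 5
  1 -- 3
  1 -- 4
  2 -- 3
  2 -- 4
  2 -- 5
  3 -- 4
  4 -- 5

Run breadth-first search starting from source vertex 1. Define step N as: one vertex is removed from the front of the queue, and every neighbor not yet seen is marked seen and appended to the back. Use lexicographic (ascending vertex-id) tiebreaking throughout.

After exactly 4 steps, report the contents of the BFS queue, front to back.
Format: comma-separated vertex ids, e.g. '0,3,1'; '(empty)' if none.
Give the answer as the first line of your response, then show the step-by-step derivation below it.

5,2

step 1: dequeue 1; queue=[0,3,4]; order=1
step 2: dequeue 0; queue=[3,4,5]; order=1,0
step 3: dequeue 3; queue=[4,5,2]; order=1,0,3
step 4: dequeue 4; queue=[5,2]; order=1,0,3,4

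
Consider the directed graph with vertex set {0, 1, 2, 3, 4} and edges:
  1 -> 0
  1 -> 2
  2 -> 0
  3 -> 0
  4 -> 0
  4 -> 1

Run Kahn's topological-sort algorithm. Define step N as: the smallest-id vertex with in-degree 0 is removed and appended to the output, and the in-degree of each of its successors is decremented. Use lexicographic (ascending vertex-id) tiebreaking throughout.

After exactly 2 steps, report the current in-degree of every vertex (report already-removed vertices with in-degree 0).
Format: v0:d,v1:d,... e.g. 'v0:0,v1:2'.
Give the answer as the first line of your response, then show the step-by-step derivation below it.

v0:2,v1:0,v2:1,v3:0,v4:0

step 1: output 3; order=[3]; indeg=(3,1,1,0,0)
step 2: output 4; order=[3,4]; indeg=(2,0,1,0,0)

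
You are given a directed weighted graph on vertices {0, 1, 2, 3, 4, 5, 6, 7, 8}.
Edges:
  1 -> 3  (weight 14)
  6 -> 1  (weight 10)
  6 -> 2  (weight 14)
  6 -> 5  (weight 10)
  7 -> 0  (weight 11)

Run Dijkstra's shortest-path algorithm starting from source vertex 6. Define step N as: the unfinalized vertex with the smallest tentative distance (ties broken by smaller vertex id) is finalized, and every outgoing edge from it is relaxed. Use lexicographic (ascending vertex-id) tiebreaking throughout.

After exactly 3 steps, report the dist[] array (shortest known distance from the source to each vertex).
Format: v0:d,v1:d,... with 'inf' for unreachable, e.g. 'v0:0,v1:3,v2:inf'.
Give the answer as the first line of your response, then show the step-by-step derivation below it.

v0:inf,v1:10,v2:14,v3:24,v4:inf,v5:10,v6:0,v7:inf,v8:inf

step 1: dist = v0:inf,v1:10,v2:14,v3:inf,v4:inf,v5:10,v6:0,v7:inf,v8:inf
step 2: dist = v0:inf,v1:10,v2:14,v3:24,v4:inf,v5:10,v6:0,v7:inf,v8:inf
step 3: dist = v0:inf,v1:10,v2:14,v3:24,v4:inf,v5:10,v6:0,v7:inf,v8:inf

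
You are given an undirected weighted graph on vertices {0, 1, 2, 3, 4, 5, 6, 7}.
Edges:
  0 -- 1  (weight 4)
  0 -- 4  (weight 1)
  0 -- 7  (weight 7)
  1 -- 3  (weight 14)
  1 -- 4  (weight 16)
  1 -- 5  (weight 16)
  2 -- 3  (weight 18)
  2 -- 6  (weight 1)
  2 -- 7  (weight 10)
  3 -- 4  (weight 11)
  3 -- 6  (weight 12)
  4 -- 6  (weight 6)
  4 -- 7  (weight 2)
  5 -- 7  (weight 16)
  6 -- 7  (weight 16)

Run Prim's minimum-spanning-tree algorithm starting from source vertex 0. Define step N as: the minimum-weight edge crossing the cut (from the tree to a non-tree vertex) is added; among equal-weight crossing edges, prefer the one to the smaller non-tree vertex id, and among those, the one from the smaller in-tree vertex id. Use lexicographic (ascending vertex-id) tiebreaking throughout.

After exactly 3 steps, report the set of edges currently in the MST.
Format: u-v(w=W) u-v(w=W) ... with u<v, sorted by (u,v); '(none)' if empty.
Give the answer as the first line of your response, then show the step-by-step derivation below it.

0-1(w=4) 0-4(w=1) 4-7(w=2)

step 1: add edge 0-4 (w=1); MST = {0-4(w=1)}
step 2: add edge 4-7 (w=2); MST = {0-4(w=1) 4-7(w=2)}
step 3: add edge 0-1 (w=4); MST = {0-1(w=4) 0-4(w=1) 4-7(w=2)}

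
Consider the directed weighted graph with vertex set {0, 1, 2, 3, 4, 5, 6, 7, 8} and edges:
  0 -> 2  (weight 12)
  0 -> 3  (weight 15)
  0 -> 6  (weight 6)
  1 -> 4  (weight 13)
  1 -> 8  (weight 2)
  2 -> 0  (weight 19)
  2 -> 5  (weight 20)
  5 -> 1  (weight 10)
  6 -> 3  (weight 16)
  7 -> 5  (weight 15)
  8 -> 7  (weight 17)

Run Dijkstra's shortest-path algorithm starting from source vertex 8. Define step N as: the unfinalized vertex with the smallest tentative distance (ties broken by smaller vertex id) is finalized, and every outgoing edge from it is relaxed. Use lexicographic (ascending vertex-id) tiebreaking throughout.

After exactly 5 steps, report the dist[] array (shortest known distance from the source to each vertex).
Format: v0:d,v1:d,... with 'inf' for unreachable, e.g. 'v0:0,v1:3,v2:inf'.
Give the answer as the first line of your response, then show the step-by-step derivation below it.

v0:inf,v1:42,v2:inf,v3:inf,v4:55,v5:32,v6:inf,v7:17,v8:0

step 1: dist = v0:inf,v1:inf,v2:inf,v3:inf,v4:inf,v5:inf,v6:inf,v7:17,v8:0
step 2: dist = v0:inf,v1:inf,v2:inf,v3:inf,v4:inf,v5:32,v6:inf,v7:17,v8:0
step 3: dist = v0:inf,v1:42,v2:inf,v3:inf,v4:inf,v5:32,v6:inf,v7:17,v8:0
step 4: dist = v0:inf,v1:42,v2:inf,v3:inf,v4:55,v5:32,v6:inf,v7:17,v8:0
step 5: dist = v0:inf,v1:42,v2:inf,v3:inf,v4:55,v5:32,v6:inf,v7:17,v8:0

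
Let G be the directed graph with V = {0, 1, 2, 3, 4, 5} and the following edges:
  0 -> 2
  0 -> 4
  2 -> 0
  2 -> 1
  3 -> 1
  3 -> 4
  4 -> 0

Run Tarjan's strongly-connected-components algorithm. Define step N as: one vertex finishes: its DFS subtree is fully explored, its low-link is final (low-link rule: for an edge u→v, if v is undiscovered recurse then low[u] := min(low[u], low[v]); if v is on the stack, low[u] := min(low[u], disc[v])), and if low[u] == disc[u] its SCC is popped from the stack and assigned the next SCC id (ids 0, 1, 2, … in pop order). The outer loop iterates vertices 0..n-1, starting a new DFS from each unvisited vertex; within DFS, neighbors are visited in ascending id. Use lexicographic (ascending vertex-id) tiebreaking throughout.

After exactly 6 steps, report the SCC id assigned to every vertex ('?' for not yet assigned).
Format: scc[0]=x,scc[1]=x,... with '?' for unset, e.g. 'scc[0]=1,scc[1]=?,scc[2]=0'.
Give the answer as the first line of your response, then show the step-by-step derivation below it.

scc[0]=1,scc[1]=0,scc[2]=1,scc[3]=2,scc[4]=1,scc[5]=3

step 1: low=(low[0]=0,low[1]=2,low[2]=0,low[3]=?,low[4]=?,low[5]=?); scc=(scc[0]=?,scc[1]=0,scc[2]=?,scc[3]=?,scc[4]=?,scc[5]=?)
step 2: low=(low[0]=0,low[1]=2,low[2]=0,low[3]=?,low[4]=?,low[5]=?); scc=(scc[0]=?,scc[1]=0,scc[2]=?,scc[3]=?,scc[4]=?,scc[5]=?)
step 3: low=(low[0]=0,low[1]=2,low[2]=0,low[3]=?,low[4]=0,low[5]=?); scc=(scc[0]=?,scc[1]=0,scc[2]=?,scc[3]=?,scc[4]=?,scc[5]=?)
step 4: low=(low[0]=0,low[1]=2,low[2]=0,low[3]=?,low[4]=0,low[5]=?); scc=(scc[0]=1,scc[1]=0,scc[2]=1,scc[3]=?,scc[4]=1,scc[5]=?)
step 5: low=(low[0]=0,low[1]=2,low[2]=0,low[3]=4,low[4]=0,low[5]=?); scc=(scc[0]=1,scc[1]=0,scc[2]=1,scc[3]=2,scc[4]=1,scc[5]=?)
step 6: low=(low[0]=0,low[1]=2,low[2]=0,low[3]=4,low[4]=0,low[5]=5); scc=(scc[0]=1,scc[1]=0,scc[2]=1,scc[3]=2,scc[4]=1,scc[5]=3)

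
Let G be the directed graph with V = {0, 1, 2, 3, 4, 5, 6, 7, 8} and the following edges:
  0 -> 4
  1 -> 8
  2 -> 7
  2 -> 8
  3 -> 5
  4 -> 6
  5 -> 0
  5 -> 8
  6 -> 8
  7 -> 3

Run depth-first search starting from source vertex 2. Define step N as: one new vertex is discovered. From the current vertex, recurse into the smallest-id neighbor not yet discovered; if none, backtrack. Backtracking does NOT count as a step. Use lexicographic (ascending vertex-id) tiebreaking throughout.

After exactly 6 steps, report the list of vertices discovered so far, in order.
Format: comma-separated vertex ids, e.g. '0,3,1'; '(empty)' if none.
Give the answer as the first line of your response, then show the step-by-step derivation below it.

2,7,3,5,0,4

step 1: discover 2; path=2; order=2
step 2: discover 7; path=2>7; order=2,7
step 3: discover 3; path=2>7>3; order=2,7,3
step 4: discover 5; path=2>7>3>5; order=2,7,3,5
step 5: discover 0; path=2>7>3>5>0; order=2,7,3,5,0
step 6: discover 4; path=2>7>3>5>0>4; order=2,7,3,5,0,4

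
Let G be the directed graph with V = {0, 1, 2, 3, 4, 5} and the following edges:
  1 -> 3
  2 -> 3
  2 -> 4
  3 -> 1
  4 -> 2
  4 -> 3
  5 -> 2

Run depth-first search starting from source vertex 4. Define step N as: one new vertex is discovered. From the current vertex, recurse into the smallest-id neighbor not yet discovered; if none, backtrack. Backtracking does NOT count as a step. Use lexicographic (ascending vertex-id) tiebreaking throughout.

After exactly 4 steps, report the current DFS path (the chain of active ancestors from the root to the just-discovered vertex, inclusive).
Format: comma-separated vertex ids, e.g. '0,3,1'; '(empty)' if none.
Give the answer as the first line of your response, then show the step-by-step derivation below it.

4,2,3,1

step 1: discover 4; path=4; order=4
step 2: discover 2; path=4>2; order=4,2
step 3: discover 3; path=4>2>3; order=4,2,3
step 4: discover 1; path=4>2>3>1; order=4,2,3,1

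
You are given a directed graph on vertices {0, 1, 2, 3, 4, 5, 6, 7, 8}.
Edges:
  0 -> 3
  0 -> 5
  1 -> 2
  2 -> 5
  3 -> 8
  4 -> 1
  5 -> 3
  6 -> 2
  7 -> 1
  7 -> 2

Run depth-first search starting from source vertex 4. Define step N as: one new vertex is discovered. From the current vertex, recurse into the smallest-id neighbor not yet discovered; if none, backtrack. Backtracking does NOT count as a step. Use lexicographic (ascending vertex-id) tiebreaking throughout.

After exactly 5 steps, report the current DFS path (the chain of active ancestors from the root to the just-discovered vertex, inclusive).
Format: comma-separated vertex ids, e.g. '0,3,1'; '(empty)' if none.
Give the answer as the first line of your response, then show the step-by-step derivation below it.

4,1,2,5,3

step 1: discover 4; path=4; order=4
step 2: discover 1; path=4>1; order=4,1
step 3: discover 2; path=4>1>2; order=4,1,2
step 4: discover 5; path=4>1>2>5; order=4,1,2,5
step 5: discover 3; path=4>1>2>5>3; order=4,1,2,5,3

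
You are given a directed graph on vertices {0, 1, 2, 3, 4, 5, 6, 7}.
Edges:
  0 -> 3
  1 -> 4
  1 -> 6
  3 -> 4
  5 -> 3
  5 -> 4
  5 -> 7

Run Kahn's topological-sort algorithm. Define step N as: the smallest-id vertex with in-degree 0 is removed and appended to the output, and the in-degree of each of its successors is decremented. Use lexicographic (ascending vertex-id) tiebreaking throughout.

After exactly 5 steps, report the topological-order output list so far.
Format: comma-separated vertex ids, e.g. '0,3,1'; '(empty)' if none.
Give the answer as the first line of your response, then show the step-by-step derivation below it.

0,1,2,5,3

step 1: output 0; order=[0]; indeg=(0,0,0,1,3,0,1,1)
step 2: output 1; order=[0,1]; indeg=(0,0,0,1,2,0,0,1)
step 3: output 2; order=[0,1,2]; indeg=(0,0,0,1,2,0,0,1)
step 4: output 5; order=[0,1,2,5]; indeg=(0,0,0,0,1,0,0,0)
step 5: output 3; order=[0,1,2,5,3]; indeg=(0,0,0,0,0,0,0,0)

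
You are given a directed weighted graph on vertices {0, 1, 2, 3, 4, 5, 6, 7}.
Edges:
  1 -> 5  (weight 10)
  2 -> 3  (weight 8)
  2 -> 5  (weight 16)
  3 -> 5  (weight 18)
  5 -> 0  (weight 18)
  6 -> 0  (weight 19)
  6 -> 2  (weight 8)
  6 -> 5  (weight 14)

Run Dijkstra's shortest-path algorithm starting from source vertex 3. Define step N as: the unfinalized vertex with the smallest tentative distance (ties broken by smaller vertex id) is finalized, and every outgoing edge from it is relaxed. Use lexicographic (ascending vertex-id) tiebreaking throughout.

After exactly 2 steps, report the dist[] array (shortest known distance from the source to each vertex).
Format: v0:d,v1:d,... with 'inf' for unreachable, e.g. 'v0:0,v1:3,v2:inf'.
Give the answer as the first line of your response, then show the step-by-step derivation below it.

v0:36,v1:inf,v2:inf,v3:0,v4:inf,v5:18,v6:inf,v7:inf

step 1: dist = v0:inf,v1:inf,v2:inf,v3:0,v4:inf,v5:18,v6:inf,v7:inf
step 2: dist = v0:36,v1:inf,v2:inf,v3:0,v4:inf,v5:18,v6:inf,v7:inf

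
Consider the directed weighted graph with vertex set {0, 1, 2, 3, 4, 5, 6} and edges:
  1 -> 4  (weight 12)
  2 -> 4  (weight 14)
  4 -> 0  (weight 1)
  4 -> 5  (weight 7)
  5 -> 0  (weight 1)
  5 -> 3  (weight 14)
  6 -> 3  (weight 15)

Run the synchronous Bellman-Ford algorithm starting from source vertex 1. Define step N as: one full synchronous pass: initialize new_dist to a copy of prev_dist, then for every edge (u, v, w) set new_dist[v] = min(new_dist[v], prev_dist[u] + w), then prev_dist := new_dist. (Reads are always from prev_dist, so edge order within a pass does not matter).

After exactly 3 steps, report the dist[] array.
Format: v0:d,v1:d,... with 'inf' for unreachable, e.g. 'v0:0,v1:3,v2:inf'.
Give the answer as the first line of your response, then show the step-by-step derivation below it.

v0:13,v1:0,v2:inf,v3:33,v4:12,v5:19,v6:inf

step 1: dist = v0:inf,v1:0,v2:inf,v3:inf,v4:12,v5:inf,v6:inf
step 2: dist = v0:13,v1:0,v2:inf,v3:inf,v4:12,v5:19,v6:inf
step 3: dist = v0:13,v1:0,v2:inf,v3:33,v4:12,v5:19,v6:inf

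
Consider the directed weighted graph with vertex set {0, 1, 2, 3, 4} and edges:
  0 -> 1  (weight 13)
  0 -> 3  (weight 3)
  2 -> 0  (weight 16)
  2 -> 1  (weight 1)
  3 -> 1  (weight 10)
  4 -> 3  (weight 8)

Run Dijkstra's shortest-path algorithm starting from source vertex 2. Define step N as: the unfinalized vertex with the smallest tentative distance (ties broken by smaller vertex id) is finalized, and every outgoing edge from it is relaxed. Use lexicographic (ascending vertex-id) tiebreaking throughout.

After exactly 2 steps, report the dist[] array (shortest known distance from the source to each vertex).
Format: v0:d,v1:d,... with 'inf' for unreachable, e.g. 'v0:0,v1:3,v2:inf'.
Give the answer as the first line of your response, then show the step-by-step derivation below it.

v0:16,v1:1,v2:0,v3:inf,v4:inf

step 1: dist = v0:16,v1:1,v2:0,v3:inf,v4:inf
step 2: dist = v0:16,v1:1,v2:0,v3:inf,v4:inf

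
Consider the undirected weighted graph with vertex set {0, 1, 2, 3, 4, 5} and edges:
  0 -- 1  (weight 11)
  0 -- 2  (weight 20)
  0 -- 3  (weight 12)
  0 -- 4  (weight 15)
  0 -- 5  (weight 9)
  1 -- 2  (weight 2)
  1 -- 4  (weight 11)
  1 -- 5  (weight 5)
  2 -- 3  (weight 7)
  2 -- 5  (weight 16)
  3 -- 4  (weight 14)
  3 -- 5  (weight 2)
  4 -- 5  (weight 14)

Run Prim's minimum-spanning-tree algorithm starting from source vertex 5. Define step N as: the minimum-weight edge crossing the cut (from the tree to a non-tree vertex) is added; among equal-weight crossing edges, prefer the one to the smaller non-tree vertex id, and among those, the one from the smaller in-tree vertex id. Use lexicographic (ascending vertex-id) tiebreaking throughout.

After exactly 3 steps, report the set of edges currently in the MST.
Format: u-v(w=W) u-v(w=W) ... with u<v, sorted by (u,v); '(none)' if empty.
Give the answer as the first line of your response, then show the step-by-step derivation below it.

1-2(w=2) 1-5(w=5) 3-5(w=2)

step 1: add edge 3-5 (w=2); MST = {3-5(w=2)}
step 2: add edge 1-5 (w=5); MST = {1-5(w=5) 3-5(w=2)}
step 3: add edge 1-2 (w=2); MST = {1-2(w=2) 1-5(w=5) 3-5(w=2)}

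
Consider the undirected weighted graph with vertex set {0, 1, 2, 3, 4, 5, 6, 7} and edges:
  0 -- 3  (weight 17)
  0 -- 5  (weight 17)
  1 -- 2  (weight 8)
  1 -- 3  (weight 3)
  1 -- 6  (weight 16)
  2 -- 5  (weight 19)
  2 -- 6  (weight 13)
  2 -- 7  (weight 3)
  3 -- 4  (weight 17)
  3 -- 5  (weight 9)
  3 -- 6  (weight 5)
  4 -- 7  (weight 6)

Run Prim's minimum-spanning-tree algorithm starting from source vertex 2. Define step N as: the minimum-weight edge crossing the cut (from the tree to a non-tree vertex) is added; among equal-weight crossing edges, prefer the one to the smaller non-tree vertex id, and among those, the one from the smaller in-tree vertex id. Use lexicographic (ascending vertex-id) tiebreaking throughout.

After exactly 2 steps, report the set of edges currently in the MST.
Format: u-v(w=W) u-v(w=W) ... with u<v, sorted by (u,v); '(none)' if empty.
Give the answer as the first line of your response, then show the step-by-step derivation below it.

2-7(w=3) 4-7(w=6)

step 1: add edge 2-7 (w=3); MST = {2-7(w=3)}
step 2: add edge 4-7 (w=6); MST = {2-7(w=3) 4-7(w=6)}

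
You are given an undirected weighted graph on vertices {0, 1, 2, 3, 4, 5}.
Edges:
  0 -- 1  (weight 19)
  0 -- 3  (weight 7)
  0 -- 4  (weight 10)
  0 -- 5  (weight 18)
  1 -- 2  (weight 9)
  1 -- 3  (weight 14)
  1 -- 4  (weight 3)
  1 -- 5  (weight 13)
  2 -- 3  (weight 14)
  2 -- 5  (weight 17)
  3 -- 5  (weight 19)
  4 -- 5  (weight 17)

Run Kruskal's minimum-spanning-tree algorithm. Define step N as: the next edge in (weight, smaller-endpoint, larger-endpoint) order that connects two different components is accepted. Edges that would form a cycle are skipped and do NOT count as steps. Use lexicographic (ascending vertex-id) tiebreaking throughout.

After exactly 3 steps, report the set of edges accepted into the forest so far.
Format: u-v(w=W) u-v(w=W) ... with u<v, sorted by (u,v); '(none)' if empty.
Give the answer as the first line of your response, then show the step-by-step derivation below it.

0-3(w=7) 1-2(w=9) 1-4(w=3)

step 1: add edge 1-4 (w=3); MST = {1-4(w=3)}
step 2: add edge 0-3 (w=7); MST = {0-3(w=7) 1-4(w=3)}
step 3: add edge 1-2 (w=9); MST = {0-3(w=7) 1-2(w=9) 1-4(w=3)}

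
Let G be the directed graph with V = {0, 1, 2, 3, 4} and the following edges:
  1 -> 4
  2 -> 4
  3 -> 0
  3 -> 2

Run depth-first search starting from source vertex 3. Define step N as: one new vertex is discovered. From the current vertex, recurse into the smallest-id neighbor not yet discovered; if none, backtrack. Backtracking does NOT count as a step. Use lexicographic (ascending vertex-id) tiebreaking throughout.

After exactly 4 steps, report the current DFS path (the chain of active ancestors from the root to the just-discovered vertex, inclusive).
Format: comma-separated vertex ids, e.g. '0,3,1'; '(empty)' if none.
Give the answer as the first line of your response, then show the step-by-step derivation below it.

3,2,4

step 1: discover 3; path=3; order=3
step 2: discover 0; path=3>0; order=3,0
step 3: discover 2; path=3>2; order=3,0,2
step 4: discover 4; path=3>2>4; order=3,0,2,4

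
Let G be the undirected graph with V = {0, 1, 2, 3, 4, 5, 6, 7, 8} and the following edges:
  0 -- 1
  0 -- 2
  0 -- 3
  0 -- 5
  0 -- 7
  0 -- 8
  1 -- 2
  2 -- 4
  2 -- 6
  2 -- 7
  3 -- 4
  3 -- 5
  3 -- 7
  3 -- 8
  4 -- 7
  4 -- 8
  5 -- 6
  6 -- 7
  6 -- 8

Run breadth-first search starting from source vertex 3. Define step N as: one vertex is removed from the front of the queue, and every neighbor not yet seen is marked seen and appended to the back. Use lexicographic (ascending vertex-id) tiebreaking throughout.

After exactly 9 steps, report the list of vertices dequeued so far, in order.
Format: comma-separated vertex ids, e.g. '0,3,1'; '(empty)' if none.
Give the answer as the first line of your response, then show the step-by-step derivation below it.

3,0,4,5,7,8,1,2,6

step 1: dequeue 3; queue=[0,4,5,7,8]; order=3
step 2: dequeue 0; queue=[4,5,7,8,1,2]; order=3,0
step 3: dequeue 4; queue=[5,7,8,1,2]; order=3,0,4
step 4: dequeue 5; queue=[7,8,1,2,6]; order=3,0,4,5
step 5: dequeue 7; queue=[8,1,2,6]; order=3,0,4,5,7
step 6: dequeue 8; queue=[1,2,6]; order=3,0,4,5,7,8
step 7: dequeue 1; queue=[2,6]; order=3,0,4,5,7,8,1
step 8: dequeue 2; queue=[6]; order=3,0,4,5,7,8,1,2
step 9: dequeue 6; queue=[(empty)]; order=3,0,4,5,7,8,1,2,6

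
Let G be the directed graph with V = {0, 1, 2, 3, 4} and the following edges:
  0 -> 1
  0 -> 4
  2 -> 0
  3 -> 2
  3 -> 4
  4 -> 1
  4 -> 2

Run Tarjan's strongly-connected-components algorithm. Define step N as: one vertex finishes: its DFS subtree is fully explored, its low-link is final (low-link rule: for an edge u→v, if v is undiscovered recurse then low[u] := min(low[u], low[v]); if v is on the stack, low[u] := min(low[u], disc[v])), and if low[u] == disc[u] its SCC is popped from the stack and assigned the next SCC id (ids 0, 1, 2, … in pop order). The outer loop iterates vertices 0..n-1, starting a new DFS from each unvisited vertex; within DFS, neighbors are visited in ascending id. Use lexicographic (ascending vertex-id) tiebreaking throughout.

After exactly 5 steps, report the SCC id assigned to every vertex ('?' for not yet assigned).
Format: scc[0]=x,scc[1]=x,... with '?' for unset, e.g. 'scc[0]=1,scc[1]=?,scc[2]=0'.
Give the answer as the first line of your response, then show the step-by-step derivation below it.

scc[0]=1,scc[1]=0,scc[2]=1,scc[3]=2,scc[4]=1

step 1: low=(low[0]=0,low[1]=1,low[2]=?,low[3]=?,low[4]=?); scc=(scc[0]=?,scc[1]=0,scc[2]=?,scc[3]=?,scc[4]=?)
step 2: low=(low[0]=0,low[1]=1,low[2]=0,low[3]=?,low[4]=2); scc=(scc[0]=?,scc[1]=0,scc[2]=?,scc[3]=?,scc[4]=?)
step 3: low=(low[0]=0,low[1]=1,low[2]=0,low[3]=?,low[4]=0); scc=(scc[0]=?,scc[1]=0,scc[2]=?,scc[3]=?,scc[4]=?)
step 4: low=(low[0]=0,low[1]=1,low[2]=0,low[3]=?,low[4]=0); scc=(scc[0]=1,scc[1]=0,scc[2]=1,scc[3]=?,scc[4]=1)
step 5: low=(low[0]=0,low[1]=1,low[2]=0,low[3]=4,low[4]=0); scc=(scc[0]=1,scc[1]=0,scc[2]=1,scc[3]=2,scc[4]=1)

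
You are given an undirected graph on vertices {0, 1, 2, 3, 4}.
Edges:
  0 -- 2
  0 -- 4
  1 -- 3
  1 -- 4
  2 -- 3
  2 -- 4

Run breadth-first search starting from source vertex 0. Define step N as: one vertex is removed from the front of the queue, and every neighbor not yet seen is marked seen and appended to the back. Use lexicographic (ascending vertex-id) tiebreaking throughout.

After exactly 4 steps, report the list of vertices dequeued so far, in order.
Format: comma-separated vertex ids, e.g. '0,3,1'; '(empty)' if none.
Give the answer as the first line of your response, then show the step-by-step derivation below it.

0,2,4,3

step 1: dequeue 0; queue=[2,4]; order=0
step 2: dequeue 2; queue=[4,3]; order=0,2
step 3: dequeue 4; queue=[3,1]; order=0,2,4
step 4: dequeue 3; queue=[1]; order=0,2,4,3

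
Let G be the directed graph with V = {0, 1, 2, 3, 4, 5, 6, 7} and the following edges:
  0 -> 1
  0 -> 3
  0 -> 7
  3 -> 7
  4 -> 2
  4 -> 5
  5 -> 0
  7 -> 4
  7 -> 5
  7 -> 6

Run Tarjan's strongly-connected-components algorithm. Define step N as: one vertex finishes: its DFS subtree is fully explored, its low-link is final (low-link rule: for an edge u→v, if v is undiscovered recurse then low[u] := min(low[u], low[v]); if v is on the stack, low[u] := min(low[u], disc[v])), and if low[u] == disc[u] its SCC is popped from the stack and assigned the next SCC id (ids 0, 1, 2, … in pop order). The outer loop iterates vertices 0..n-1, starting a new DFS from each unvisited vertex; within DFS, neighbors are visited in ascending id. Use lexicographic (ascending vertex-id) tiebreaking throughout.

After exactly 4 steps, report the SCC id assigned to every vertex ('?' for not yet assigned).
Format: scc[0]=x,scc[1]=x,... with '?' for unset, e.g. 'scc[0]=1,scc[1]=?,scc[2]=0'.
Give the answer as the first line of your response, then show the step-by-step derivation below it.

scc[0]=?,scc[1]=0,scc[2]=1,scc[3]=?,scc[4]=?,scc[5]=?,scc[6]=?,scc[7]=?

step 1: low=(low[0]=0,low[1]=1,low[2]=?,low[3]=?,low[4]=?,low[5]=?,low[6]=?,low[7]=?); scc=(scc[0]=?,scc[1]=0,scc[2]=?,scc[3]=?,scc[4]=?,scc[5]=?,scc[6]=?,scc[7]=?)
step 2: low=(low[0]=0,low[1]=1,low[2]=5,low[3]=2,low[4]=4,low[5]=?,low[6]=?,low[7]=3); scc=(scc[0]=?,scc[1]=0,scc[2]=1,scc[3]=?,scc[4]=?,scc[5]=?,scc[6]=?,scc[7]=?)
step 3: low=(low[0]=0,low[1]=1,low[2]=5,low[3]=2,low[4]=4,low[5]=0,low[6]=?,low[7]=3); scc=(scc[0]=?,scc[1]=0,scc[2]=1,scc[3]=?,scc[4]=?,scc[5]=?,scc[6]=?,scc[7]=?)
step 4: low=(low[0]=0,low[1]=1,low[2]=5,low[3]=2,low[4]=0,low[5]=0,low[6]=?,low[7]=3); scc=(scc[0]=?,scc[1]=0,scc[2]=1,scc[3]=?,scc[4]=?,scc[5]=?,scc[6]=?,scc[7]=?)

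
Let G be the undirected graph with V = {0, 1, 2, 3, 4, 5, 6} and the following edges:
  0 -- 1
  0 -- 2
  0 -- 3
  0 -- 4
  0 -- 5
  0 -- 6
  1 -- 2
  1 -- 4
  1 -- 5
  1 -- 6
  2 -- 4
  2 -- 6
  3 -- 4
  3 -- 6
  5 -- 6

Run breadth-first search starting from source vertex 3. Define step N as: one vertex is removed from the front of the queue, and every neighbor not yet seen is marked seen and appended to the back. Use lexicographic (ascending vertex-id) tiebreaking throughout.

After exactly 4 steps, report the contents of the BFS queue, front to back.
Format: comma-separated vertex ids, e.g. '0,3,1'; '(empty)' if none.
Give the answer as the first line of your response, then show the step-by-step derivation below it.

1,2,5

step 1: dequeue 3; queue=[0,4,6]; order=3
step 2: dequeue 0; queue=[4,6,1,2,5]; order=3,0
step 3: dequeue 4; queue=[6,1,2,5]; order=3,0,4
step 4: dequeue 6; queue=[1,2,5]; order=3,0,4,6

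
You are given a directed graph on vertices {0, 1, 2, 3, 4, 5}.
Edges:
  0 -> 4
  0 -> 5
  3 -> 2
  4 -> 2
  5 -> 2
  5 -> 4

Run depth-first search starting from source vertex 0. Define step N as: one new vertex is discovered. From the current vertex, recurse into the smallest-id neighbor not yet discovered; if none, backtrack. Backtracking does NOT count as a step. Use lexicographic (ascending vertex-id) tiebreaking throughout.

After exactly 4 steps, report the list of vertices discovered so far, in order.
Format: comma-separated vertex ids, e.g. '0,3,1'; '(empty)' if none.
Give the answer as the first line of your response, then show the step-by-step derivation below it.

0,4,2,5

step 1: discover 0; path=0; order=0
step 2: discover 4; path=0>4; order=0,4
step 3: discover 2; path=0>4>2; order=0,4,2
step 4: discover 5; path=0>5; order=0,4,2,5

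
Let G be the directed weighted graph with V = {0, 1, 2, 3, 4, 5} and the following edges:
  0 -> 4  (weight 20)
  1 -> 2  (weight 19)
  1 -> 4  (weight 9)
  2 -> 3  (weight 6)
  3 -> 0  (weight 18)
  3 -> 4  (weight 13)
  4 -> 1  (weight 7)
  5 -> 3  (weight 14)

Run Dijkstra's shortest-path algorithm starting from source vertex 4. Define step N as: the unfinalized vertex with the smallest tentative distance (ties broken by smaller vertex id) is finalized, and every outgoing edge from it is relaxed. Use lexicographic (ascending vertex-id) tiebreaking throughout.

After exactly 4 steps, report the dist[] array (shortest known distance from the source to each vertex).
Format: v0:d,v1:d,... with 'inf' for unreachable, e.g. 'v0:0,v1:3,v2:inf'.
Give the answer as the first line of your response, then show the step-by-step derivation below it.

v0:50,v1:7,v2:26,v3:32,v4:0,v5:inf

step 1: dist = v0:inf,v1:7,v2:inf,v3:inf,v4:0,v5:inf
step 2: dist = v0:inf,v1:7,v2:26,v3:inf,v4:0,v5:inf
step 3: dist = v0:inf,v1:7,v2:26,v3:32,v4:0,v5:inf
step 4: dist = v0:50,v1:7,v2:26,v3:32,v4:0,v5:inf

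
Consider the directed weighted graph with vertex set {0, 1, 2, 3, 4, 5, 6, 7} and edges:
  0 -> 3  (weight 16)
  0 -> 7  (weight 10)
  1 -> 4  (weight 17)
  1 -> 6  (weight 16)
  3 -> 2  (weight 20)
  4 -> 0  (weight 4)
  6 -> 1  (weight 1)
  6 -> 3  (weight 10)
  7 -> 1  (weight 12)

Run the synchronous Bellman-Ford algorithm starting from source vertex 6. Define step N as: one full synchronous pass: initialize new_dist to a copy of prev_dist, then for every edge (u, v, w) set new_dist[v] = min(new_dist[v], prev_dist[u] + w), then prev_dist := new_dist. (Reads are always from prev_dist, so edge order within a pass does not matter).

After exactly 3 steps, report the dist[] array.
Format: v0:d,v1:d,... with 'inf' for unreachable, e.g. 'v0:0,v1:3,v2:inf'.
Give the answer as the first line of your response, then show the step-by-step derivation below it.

v0:22,v1:1,v2:30,v3:10,v4:18,v5:inf,v6:0,v7:inf

step 1: dist = v0:inf,v1:1,v2:inf,v3:10,v4:inf,v5:inf,v6:0,v7:inf
step 2: dist = v0:inf,v1:1,v2:30,v3:10,v4:18,v5:inf,v6:0,v7:inf
step 3: dist = v0:22,v1:1,v2:30,v3:10,v4:18,v5:inf,v6:0,v7:inf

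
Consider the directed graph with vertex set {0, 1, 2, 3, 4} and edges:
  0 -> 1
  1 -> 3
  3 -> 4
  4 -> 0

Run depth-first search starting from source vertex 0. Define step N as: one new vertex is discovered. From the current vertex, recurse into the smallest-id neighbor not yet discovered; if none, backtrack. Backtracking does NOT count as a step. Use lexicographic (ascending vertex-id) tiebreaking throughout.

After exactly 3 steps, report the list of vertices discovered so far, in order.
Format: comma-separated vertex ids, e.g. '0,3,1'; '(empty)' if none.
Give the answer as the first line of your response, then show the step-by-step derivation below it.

0,1,3

step 1: discover 0; path=0; order=0
step 2: discover 1; path=0>1; order=0,1
step 3: discover 3; path=0>1>3; order=0,1,3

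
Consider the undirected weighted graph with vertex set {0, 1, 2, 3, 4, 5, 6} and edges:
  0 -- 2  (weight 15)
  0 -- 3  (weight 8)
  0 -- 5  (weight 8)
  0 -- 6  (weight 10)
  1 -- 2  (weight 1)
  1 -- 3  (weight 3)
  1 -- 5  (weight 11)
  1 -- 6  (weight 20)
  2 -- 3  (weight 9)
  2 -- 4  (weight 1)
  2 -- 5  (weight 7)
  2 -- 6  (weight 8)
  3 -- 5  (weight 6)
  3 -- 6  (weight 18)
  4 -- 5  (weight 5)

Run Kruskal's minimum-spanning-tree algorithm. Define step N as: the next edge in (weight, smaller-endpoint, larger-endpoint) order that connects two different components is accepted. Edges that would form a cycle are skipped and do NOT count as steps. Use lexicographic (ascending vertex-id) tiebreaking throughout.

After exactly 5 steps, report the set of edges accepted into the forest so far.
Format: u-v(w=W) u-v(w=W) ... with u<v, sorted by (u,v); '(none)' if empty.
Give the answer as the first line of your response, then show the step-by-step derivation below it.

0-3(w=8) 1-2(w=1) 1-3(w=3) 2-4(w=1) 4-5(w=5)

step 1: add edge 1-2 (w=1); MST = {1-2(w=1)}
step 2: add edge 2-4 (w=1); MST = {1-2(w=1) 2-4(w=1)}
step 3: add edge 1-3 (w=3); MST = {1-2(w=1) 1-3(w=3) 2-4(w=1)}
step 4: add edge 4-5 (w=5); MST = {1-2(w=1) 1-3(w=3) 2-4(w=1) 4-5(w=5)}
step 5: add edge 0-3 (w=8); MST = {0-3(w=8) 1-2(w=1) 1-3(w=3) 2-4(w=1) 4-5(w=5)}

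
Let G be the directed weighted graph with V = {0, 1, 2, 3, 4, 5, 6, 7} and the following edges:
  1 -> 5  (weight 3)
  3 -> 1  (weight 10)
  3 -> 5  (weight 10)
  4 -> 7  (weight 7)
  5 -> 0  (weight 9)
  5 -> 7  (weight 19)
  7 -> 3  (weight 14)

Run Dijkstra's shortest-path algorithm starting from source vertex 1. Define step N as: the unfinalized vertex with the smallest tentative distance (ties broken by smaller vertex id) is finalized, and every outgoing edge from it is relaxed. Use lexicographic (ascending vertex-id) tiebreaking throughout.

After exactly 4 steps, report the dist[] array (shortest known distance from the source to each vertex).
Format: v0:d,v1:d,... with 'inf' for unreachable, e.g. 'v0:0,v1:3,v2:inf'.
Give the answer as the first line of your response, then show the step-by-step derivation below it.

v0:12,v1:0,v2:inf,v3:36,v4:inf,v5:3,v6:inf,v7:22

step 1: dist = v0:inf,v1:0,v2:inf,v3:inf,v4:inf,v5:3,v6:inf,v7:inf
step 2: dist = v0:12,v1:0,v2:inf,v3:inf,v4:inf,v5:3,v6:inf,v7:22
step 3: dist = v0:12,v1:0,v2:inf,v3:inf,v4:inf,v5:3,v6:inf,v7:22
step 4: dist = v0:12,v1:0,v2:inf,v3:36,v4:inf,v5:3,v6:inf,v7:22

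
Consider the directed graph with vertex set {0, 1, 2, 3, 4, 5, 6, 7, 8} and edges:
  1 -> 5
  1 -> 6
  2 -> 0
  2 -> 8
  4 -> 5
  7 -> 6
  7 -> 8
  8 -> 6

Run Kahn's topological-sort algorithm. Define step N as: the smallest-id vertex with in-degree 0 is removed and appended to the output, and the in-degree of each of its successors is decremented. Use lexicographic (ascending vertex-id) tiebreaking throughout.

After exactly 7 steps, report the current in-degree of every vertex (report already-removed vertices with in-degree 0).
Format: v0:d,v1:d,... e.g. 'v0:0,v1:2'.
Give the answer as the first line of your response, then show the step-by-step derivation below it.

v0:0,v1:0,v2:0,v3:0,v4:0,v5:0,v6:1,v7:0,v8:0

step 1: output 1; order=[1]; indeg=(1,0,0,0,0,1,2,0,2)
step 2: output 2; order=[1,2]; indeg=(0,0,0,0,0,1,2,0,1)
step 3: output 0; order=[1,2,0]; indeg=(0,0,0,0,0,1,2,0,1)
step 4: output 3; order=[1,2,0,3]; indeg=(0,0,0,0,0,1,2,0,1)
step 5: output 4; order=[1,2,0,3,4]; indeg=(0,0,0,0,0,0,2,0,1)
step 6: output 5; order=[1,2,0,3,4,5]; indeg=(0,0,0,0,0,0,2,0,1)
step 7: output 7; order=[1,2,0,3,4,5,7]; indeg=(0,0,0,0,0,0,1,0,0)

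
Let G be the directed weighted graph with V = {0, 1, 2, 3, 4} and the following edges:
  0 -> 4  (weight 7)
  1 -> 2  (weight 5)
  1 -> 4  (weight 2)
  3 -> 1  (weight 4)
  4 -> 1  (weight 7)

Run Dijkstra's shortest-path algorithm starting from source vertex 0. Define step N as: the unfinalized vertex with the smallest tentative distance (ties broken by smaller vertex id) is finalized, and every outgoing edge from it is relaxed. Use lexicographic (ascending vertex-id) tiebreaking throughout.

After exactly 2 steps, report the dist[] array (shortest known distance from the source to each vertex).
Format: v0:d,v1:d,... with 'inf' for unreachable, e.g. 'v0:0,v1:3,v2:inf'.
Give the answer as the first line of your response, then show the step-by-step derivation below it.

v0:0,v1:14,v2:inf,v3:inf,v4:7

step 1: dist = v0:0,v1:inf,v2:inf,v3:inf,v4:7
step 2: dist = v0:0,v1:14,v2:inf,v3:inf,v4:7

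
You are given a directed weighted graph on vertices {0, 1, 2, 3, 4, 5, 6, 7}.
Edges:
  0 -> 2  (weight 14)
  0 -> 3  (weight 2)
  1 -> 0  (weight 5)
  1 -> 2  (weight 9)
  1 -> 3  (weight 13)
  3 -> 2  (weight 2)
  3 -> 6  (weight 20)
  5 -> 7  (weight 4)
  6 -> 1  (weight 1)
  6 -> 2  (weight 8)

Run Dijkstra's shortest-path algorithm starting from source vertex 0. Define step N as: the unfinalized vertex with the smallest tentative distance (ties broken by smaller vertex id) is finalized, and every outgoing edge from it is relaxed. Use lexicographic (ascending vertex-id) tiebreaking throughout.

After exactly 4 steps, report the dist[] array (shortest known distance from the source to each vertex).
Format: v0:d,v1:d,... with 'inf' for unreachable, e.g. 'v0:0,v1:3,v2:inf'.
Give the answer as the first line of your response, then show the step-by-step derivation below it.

v0:0,v1:23,v2:4,v3:2,v4:inf,v5:inf,v6:22,v7:inf

step 1: dist = v0:0,v1:inf,v2:14,v3:2,v4:inf,v5:inf,v6:inf,v7:inf
step 2: dist = v0:0,v1:inf,v2:4,v3:2,v4:inf,v5:inf,v6:22,v7:inf
step 3: dist = v0:0,v1:inf,v2:4,v3:2,v4:inf,v5:inf,v6:22,v7:inf
step 4: dist = v0:0,v1:23,v2:4,v3:2,v4:inf,v5:inf,v6:22,v7:inf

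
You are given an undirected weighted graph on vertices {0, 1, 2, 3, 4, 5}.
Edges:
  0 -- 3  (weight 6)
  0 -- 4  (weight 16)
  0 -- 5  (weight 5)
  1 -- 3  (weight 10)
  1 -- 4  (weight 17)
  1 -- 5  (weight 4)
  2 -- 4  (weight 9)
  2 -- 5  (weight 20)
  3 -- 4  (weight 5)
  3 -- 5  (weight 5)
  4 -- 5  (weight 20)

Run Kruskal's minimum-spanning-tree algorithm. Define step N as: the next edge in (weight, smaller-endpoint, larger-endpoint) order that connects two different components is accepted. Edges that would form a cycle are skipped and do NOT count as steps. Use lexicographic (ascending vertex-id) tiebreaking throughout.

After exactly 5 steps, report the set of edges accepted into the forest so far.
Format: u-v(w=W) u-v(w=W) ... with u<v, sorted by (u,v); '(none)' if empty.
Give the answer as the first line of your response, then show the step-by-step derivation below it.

0-5(w=5) 1-5(w=4) 2-4(w=9) 3-4(w=5) 3-5(w=5)

step 1: add edge 1-5 (w=4); MST = {1-5(w=4)}
step 2: add edge 0-5 (w=5); MST = {0-5(w=5) 1-5(w=4)}
step 3: add edge 3-4 (w=5); MST = {0-5(w=5) 1-5(w=4) 3-4(w=5)}
step 4: add edge 3-5 (w=5); MST = {0-5(w=5) 1-5(w=4) 3-4(w=5) 3-5(w=5)}
step 5: add edge 2-4 (w=9); MST = {0-5(w=5) 1-5(w=4) 2-4(w=9) 3-4(w=5) 3-5(w=5)}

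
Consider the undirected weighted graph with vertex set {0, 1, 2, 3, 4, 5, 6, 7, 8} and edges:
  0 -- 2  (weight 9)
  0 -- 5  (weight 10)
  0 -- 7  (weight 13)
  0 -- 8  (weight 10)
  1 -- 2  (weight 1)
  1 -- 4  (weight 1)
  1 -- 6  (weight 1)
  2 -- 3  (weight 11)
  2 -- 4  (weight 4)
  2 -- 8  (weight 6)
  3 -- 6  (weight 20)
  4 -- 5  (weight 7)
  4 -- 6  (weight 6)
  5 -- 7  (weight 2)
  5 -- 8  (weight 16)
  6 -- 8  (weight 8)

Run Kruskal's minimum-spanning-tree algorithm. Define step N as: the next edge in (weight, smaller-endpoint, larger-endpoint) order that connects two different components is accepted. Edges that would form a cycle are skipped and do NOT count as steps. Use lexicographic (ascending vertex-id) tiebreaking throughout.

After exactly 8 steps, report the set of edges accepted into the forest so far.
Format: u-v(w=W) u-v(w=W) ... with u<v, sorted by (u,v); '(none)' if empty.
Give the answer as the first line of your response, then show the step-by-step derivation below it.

0-2(w=9) 1-2(w=1) 1-4(w=1) 1-6(w=1) 2-3(w=11) 2-8(w=6) 4-5(w=7) 5-7(w=2)

step 1: add edge 1-2 (w=1); MST = {1-2(w=1)}
step 2: add edge 1-4 (w=1); MST = {1-2(w=1) 1-4(w=1)}
step 3: add edge 1-6 (w=1); MST = {1-2(w=1) 1-4(w=1) 1-6(w=1)}
step 4: add edge 5-7 (w=2); MST = {1-2(w=1) 1-4(w=1) 1-6(w=1) 5-7(w=2)}
step 5: add edge 2-8 (w=6); MST = {1-2(w=1) 1-4(w=1) 1-6(w=1) 2-8(w=6) 5-7(w=2)}
step 6: add edge 4-5 (w=7); MST = {1-2(w=1) 1-4(w=1) 1-6(w=1) 2-8(w=6) 4-5(w=7) 5-7(w=2)}
step 7: add edge 0-2 (w=9); MST = {0-2(w=9) 1-2(w=1) 1-4(w=1) 1-6(w=1) 2-8(w=6) 4-5(w=7) 5-7(w=2)}
step 8: add edge 2-3 (w=11); MST = {0-2(w=9) 1-2(w=1) 1-4(w=1) 1-6(w=1) 2-3(w=11) 2-8(w=6) 4-5(w=7) 5-7(w=2)}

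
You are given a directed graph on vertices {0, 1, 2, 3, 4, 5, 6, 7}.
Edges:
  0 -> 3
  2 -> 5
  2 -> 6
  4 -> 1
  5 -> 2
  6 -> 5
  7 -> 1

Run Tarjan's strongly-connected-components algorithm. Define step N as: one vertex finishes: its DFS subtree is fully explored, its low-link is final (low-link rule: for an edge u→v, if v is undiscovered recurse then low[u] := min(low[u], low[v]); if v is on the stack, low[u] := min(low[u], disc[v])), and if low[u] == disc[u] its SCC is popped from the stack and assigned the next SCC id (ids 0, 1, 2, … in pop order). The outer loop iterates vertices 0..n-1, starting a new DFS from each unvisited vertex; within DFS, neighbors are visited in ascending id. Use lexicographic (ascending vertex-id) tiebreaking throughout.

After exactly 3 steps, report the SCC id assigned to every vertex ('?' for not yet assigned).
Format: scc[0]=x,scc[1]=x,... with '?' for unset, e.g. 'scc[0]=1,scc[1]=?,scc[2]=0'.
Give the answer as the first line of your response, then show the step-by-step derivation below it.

scc[0]=1,scc[1]=2,scc[2]=?,scc[3]=0,scc[4]=?,scc[5]=?,scc[6]=?,scc[7]=?

step 1: low=(low[0]=0,low[1]=?,low[2]=?,low[3]=1,low[4]=?,low[5]=?,low[6]=?,low[7]=?); scc=(scc[0]=?,scc[1]=?,scc[2]=?,scc[3]=0,scc[4]=?,scc[5]=?,scc[6]=?,scc[7]=?)
step 2: low=(low[0]=0,low[1]=?,low[2]=?,low[3]=1,low[4]=?,low[5]=?,low[6]=?,low[7]=?); scc=(scc[0]=1,scc[1]=?,scc[2]=?,scc[3]=0,scc[4]=?,scc[5]=?,scc[6]=?,scc[7]=?)
step 3: low=(low[0]=0,low[1]=2,low[2]=?,low[3]=1,low[4]=?,low[5]=?,low[6]=?,low[7]=?); scc=(scc[0]=1,scc[1]=2,scc[2]=?,scc[3]=0,scc[4]=?,scc[5]=?,scc[6]=?,scc[7]=?)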